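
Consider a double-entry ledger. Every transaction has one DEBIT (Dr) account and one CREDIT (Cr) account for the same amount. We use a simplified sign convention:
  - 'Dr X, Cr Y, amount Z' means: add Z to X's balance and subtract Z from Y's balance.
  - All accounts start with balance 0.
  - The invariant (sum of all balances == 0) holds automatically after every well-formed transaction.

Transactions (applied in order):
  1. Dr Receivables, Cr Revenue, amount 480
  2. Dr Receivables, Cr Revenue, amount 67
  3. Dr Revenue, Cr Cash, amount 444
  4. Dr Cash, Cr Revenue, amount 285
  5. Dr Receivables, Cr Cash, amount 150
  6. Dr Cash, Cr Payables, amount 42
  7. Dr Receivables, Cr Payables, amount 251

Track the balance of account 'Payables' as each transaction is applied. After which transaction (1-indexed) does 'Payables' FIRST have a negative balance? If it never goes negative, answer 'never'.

Answer: 6

Derivation:
After txn 1: Payables=0
After txn 2: Payables=0
After txn 3: Payables=0
After txn 4: Payables=0
After txn 5: Payables=0
After txn 6: Payables=-42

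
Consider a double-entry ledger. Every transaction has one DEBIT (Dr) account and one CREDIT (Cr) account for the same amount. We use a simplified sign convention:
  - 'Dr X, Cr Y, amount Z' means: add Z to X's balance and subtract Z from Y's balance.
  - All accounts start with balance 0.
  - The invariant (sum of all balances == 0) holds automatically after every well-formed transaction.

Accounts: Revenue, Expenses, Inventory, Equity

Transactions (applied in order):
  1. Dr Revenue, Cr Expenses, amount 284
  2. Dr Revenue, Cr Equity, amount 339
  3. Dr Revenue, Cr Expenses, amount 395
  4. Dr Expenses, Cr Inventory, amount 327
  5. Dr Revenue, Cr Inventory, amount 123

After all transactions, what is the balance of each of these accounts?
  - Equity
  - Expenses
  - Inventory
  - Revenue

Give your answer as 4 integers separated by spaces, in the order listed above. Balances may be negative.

Answer: -339 -352 -450 1141

Derivation:
After txn 1 (Dr Revenue, Cr Expenses, amount 284): Expenses=-284 Revenue=284
After txn 2 (Dr Revenue, Cr Equity, amount 339): Equity=-339 Expenses=-284 Revenue=623
After txn 3 (Dr Revenue, Cr Expenses, amount 395): Equity=-339 Expenses=-679 Revenue=1018
After txn 4 (Dr Expenses, Cr Inventory, amount 327): Equity=-339 Expenses=-352 Inventory=-327 Revenue=1018
After txn 5 (Dr Revenue, Cr Inventory, amount 123): Equity=-339 Expenses=-352 Inventory=-450 Revenue=1141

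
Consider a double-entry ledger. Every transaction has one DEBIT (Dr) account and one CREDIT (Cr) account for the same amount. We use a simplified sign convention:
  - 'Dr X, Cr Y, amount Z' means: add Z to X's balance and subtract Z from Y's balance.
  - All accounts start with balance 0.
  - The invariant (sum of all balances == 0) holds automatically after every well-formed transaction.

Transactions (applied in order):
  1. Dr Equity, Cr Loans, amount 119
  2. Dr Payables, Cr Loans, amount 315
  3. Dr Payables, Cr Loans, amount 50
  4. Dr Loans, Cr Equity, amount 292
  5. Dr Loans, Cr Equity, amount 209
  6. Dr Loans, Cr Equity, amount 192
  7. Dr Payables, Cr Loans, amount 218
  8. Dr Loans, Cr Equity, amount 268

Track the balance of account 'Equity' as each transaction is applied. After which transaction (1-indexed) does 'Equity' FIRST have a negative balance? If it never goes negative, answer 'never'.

Answer: 4

Derivation:
After txn 1: Equity=119
After txn 2: Equity=119
After txn 3: Equity=119
After txn 4: Equity=-173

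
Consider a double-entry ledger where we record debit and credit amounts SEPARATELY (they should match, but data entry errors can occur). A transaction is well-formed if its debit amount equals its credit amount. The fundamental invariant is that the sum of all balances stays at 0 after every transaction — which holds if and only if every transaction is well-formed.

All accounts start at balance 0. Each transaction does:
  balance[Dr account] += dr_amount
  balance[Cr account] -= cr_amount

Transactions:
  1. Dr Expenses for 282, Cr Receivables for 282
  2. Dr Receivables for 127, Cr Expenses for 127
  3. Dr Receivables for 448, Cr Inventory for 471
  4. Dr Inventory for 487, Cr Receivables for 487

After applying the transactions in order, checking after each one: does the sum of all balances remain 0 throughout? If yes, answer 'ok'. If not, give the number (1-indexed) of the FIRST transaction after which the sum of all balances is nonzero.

After txn 1: dr=282 cr=282 sum_balances=0
After txn 2: dr=127 cr=127 sum_balances=0
After txn 3: dr=448 cr=471 sum_balances=-23
After txn 4: dr=487 cr=487 sum_balances=-23

Answer: 3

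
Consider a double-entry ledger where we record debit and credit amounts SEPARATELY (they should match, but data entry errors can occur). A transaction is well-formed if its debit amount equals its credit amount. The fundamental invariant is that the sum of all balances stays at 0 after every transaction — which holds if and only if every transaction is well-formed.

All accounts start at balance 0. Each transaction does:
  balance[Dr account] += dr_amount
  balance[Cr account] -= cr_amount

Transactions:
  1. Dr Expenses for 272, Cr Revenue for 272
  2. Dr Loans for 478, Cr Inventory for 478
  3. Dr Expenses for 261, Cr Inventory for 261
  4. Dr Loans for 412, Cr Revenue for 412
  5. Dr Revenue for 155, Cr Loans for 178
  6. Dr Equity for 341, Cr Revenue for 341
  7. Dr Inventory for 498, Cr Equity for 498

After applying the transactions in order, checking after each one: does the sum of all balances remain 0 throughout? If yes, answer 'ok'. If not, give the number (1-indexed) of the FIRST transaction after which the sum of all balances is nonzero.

After txn 1: dr=272 cr=272 sum_balances=0
After txn 2: dr=478 cr=478 sum_balances=0
After txn 3: dr=261 cr=261 sum_balances=0
After txn 4: dr=412 cr=412 sum_balances=0
After txn 5: dr=155 cr=178 sum_balances=-23
After txn 6: dr=341 cr=341 sum_balances=-23
After txn 7: dr=498 cr=498 sum_balances=-23

Answer: 5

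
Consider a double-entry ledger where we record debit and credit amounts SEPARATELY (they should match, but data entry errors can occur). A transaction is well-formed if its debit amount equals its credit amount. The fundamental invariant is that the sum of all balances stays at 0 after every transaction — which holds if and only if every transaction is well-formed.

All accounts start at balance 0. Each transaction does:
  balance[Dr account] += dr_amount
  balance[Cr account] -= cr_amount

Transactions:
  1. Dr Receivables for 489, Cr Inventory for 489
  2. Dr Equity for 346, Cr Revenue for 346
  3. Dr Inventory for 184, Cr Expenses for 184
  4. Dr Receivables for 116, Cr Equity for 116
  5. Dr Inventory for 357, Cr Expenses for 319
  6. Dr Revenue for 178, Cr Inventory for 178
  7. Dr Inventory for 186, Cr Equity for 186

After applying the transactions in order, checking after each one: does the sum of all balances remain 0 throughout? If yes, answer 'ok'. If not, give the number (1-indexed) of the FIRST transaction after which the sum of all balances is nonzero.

Answer: 5

Derivation:
After txn 1: dr=489 cr=489 sum_balances=0
After txn 2: dr=346 cr=346 sum_balances=0
After txn 3: dr=184 cr=184 sum_balances=0
After txn 4: dr=116 cr=116 sum_balances=0
After txn 5: dr=357 cr=319 sum_balances=38
After txn 6: dr=178 cr=178 sum_balances=38
After txn 7: dr=186 cr=186 sum_balances=38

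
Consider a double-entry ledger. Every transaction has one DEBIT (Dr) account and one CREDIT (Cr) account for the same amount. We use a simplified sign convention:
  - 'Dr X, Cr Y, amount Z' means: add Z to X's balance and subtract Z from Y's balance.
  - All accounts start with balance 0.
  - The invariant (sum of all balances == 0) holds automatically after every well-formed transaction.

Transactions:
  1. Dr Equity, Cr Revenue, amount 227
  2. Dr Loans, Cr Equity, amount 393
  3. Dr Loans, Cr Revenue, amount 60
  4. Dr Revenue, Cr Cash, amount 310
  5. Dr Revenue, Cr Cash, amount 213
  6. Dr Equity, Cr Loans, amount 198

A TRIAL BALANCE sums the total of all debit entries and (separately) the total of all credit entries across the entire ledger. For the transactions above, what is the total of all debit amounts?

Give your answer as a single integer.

Txn 1: debit+=227
Txn 2: debit+=393
Txn 3: debit+=60
Txn 4: debit+=310
Txn 5: debit+=213
Txn 6: debit+=198
Total debits = 1401

Answer: 1401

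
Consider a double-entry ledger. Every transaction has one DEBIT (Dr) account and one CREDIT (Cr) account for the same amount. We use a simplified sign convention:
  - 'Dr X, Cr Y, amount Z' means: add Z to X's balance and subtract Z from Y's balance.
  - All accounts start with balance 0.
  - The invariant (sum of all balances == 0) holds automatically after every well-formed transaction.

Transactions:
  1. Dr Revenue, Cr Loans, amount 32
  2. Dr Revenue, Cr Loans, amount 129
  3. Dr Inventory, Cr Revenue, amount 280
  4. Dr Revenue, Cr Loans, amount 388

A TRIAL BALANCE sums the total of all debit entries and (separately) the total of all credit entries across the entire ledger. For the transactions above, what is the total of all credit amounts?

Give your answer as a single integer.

Txn 1: credit+=32
Txn 2: credit+=129
Txn 3: credit+=280
Txn 4: credit+=388
Total credits = 829

Answer: 829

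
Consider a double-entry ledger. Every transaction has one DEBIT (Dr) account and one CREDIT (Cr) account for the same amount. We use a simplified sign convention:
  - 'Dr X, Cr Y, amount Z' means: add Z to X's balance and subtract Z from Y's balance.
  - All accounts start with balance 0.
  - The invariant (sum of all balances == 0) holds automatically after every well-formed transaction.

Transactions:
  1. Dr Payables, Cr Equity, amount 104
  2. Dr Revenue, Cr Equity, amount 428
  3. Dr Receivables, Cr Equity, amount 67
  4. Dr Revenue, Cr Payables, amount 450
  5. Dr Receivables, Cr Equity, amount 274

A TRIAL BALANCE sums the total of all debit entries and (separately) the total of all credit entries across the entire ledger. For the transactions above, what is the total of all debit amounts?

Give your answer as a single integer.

Txn 1: debit+=104
Txn 2: debit+=428
Txn 3: debit+=67
Txn 4: debit+=450
Txn 5: debit+=274
Total debits = 1323

Answer: 1323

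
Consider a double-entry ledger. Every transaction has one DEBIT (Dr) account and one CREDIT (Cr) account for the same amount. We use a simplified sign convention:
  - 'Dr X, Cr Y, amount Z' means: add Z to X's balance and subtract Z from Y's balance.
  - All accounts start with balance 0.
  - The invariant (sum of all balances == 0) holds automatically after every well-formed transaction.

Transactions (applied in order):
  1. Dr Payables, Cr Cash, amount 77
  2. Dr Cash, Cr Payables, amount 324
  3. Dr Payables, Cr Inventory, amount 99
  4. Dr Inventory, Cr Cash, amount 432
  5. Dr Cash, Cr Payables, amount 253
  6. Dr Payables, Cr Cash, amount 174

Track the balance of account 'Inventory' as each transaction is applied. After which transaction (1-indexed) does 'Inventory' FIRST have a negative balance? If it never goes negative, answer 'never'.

Answer: 3

Derivation:
After txn 1: Inventory=0
After txn 2: Inventory=0
After txn 3: Inventory=-99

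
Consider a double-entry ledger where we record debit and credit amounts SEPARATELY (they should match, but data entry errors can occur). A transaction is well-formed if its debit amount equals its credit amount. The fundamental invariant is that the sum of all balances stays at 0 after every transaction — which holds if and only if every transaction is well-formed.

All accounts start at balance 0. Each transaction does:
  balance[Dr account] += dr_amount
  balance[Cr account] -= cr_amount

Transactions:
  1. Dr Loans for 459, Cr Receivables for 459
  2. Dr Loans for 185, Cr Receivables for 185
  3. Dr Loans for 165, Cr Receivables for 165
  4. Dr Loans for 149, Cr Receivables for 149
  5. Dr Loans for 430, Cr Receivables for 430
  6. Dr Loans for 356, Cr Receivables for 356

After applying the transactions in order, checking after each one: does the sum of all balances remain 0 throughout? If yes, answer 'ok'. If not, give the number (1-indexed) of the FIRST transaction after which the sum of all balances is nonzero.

Answer: ok

Derivation:
After txn 1: dr=459 cr=459 sum_balances=0
After txn 2: dr=185 cr=185 sum_balances=0
After txn 3: dr=165 cr=165 sum_balances=0
After txn 4: dr=149 cr=149 sum_balances=0
After txn 5: dr=430 cr=430 sum_balances=0
After txn 6: dr=356 cr=356 sum_balances=0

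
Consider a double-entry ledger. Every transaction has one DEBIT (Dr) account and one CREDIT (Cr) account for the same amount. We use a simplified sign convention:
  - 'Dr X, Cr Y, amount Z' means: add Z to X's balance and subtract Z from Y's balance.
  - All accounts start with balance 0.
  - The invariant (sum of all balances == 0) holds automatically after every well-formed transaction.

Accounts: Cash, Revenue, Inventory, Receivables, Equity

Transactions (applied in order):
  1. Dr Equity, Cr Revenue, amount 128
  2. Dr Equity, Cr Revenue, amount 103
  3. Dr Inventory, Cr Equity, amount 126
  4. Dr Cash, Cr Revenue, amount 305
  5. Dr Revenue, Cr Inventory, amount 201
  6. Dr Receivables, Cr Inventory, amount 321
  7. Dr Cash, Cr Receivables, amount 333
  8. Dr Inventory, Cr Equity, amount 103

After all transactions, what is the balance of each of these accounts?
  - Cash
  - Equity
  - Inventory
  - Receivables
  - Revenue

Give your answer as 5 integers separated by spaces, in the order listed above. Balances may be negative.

After txn 1 (Dr Equity, Cr Revenue, amount 128): Equity=128 Revenue=-128
After txn 2 (Dr Equity, Cr Revenue, amount 103): Equity=231 Revenue=-231
After txn 3 (Dr Inventory, Cr Equity, amount 126): Equity=105 Inventory=126 Revenue=-231
After txn 4 (Dr Cash, Cr Revenue, amount 305): Cash=305 Equity=105 Inventory=126 Revenue=-536
After txn 5 (Dr Revenue, Cr Inventory, amount 201): Cash=305 Equity=105 Inventory=-75 Revenue=-335
After txn 6 (Dr Receivables, Cr Inventory, amount 321): Cash=305 Equity=105 Inventory=-396 Receivables=321 Revenue=-335
After txn 7 (Dr Cash, Cr Receivables, amount 333): Cash=638 Equity=105 Inventory=-396 Receivables=-12 Revenue=-335
After txn 8 (Dr Inventory, Cr Equity, amount 103): Cash=638 Equity=2 Inventory=-293 Receivables=-12 Revenue=-335

Answer: 638 2 -293 -12 -335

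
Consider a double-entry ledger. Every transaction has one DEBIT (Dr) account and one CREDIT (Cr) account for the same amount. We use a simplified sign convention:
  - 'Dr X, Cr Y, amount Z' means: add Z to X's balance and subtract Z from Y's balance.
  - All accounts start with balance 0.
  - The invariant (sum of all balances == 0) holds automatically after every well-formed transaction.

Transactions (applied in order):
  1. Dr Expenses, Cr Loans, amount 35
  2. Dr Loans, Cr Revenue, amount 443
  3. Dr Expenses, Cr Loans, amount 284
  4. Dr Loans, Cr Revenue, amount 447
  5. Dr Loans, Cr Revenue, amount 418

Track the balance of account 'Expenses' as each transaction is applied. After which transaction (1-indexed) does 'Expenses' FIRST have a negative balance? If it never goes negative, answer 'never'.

Answer: never

Derivation:
After txn 1: Expenses=35
After txn 2: Expenses=35
After txn 3: Expenses=319
After txn 4: Expenses=319
After txn 5: Expenses=319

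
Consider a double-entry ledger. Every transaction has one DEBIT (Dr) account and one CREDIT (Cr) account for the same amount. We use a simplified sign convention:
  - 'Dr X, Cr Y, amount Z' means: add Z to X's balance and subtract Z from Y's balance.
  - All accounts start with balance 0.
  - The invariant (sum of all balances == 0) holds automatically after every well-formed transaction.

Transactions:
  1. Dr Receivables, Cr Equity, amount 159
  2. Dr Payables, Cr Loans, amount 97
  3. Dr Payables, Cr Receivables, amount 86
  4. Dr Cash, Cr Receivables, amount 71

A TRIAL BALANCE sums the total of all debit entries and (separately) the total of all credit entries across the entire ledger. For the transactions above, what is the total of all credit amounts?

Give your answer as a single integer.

Answer: 413

Derivation:
Txn 1: credit+=159
Txn 2: credit+=97
Txn 3: credit+=86
Txn 4: credit+=71
Total credits = 413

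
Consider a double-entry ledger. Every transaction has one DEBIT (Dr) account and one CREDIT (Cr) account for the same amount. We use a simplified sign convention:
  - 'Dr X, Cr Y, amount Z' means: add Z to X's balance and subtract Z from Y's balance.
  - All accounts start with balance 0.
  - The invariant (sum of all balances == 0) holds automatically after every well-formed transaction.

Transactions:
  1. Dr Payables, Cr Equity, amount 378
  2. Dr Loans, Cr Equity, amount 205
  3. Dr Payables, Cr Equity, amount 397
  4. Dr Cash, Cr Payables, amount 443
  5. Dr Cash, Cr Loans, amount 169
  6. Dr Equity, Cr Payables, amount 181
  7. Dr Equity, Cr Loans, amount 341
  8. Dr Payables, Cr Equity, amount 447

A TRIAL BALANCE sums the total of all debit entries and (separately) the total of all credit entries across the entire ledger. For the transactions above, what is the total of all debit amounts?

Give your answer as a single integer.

Answer: 2561

Derivation:
Txn 1: debit+=378
Txn 2: debit+=205
Txn 3: debit+=397
Txn 4: debit+=443
Txn 5: debit+=169
Txn 6: debit+=181
Txn 7: debit+=341
Txn 8: debit+=447
Total debits = 2561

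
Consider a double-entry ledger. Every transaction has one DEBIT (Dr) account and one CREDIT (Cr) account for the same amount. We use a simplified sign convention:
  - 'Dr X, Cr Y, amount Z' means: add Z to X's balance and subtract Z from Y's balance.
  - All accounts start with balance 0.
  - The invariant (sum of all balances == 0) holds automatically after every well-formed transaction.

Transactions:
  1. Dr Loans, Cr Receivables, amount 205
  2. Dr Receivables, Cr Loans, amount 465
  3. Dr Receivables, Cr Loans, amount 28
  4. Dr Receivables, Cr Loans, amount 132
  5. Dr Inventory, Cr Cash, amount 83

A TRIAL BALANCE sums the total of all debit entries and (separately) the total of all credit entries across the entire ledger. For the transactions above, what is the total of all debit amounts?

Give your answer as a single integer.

Txn 1: debit+=205
Txn 2: debit+=465
Txn 3: debit+=28
Txn 4: debit+=132
Txn 5: debit+=83
Total debits = 913

Answer: 913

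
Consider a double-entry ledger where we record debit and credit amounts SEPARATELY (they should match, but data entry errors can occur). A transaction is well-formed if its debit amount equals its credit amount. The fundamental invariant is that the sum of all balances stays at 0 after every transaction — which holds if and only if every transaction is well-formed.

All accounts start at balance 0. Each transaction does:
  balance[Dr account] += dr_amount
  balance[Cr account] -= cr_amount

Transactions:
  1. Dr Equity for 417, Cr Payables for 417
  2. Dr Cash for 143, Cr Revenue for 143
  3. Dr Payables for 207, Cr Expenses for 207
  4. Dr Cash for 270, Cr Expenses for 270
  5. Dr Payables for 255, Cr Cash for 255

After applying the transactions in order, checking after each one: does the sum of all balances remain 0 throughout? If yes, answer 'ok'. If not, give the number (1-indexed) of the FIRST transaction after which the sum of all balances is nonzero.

After txn 1: dr=417 cr=417 sum_balances=0
After txn 2: dr=143 cr=143 sum_balances=0
After txn 3: dr=207 cr=207 sum_balances=0
After txn 4: dr=270 cr=270 sum_balances=0
After txn 5: dr=255 cr=255 sum_balances=0

Answer: ok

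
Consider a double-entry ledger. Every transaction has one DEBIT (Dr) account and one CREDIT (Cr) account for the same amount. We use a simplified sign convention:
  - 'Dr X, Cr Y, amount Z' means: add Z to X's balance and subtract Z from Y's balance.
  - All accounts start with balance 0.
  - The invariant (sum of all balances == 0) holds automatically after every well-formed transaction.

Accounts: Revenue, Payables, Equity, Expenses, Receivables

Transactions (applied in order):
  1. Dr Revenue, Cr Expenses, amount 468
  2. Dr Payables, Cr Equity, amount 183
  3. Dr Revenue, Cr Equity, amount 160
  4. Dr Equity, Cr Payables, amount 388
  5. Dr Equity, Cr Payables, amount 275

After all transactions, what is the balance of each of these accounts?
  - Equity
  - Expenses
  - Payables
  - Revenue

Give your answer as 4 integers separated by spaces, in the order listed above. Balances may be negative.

After txn 1 (Dr Revenue, Cr Expenses, amount 468): Expenses=-468 Revenue=468
After txn 2 (Dr Payables, Cr Equity, amount 183): Equity=-183 Expenses=-468 Payables=183 Revenue=468
After txn 3 (Dr Revenue, Cr Equity, amount 160): Equity=-343 Expenses=-468 Payables=183 Revenue=628
After txn 4 (Dr Equity, Cr Payables, amount 388): Equity=45 Expenses=-468 Payables=-205 Revenue=628
After txn 5 (Dr Equity, Cr Payables, amount 275): Equity=320 Expenses=-468 Payables=-480 Revenue=628

Answer: 320 -468 -480 628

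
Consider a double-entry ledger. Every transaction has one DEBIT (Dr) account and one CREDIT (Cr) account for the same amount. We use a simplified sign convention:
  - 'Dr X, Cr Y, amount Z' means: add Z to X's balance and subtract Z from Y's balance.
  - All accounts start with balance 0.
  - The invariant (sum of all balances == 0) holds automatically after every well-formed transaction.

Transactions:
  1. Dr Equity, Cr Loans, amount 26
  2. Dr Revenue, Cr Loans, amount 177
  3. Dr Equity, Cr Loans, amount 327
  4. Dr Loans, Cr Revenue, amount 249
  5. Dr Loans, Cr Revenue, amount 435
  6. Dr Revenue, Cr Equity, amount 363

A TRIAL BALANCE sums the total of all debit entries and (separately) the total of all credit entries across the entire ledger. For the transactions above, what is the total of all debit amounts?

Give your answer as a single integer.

Txn 1: debit+=26
Txn 2: debit+=177
Txn 3: debit+=327
Txn 4: debit+=249
Txn 5: debit+=435
Txn 6: debit+=363
Total debits = 1577

Answer: 1577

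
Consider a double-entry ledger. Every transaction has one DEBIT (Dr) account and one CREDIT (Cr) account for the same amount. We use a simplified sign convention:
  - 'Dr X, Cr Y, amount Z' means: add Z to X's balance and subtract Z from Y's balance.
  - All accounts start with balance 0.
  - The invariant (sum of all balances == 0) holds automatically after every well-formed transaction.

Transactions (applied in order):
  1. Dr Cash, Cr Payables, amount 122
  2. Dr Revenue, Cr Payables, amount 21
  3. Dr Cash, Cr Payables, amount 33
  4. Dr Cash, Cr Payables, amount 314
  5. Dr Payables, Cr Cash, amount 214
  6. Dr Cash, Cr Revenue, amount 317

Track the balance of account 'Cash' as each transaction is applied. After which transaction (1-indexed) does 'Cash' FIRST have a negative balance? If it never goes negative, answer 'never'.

After txn 1: Cash=122
After txn 2: Cash=122
After txn 3: Cash=155
After txn 4: Cash=469
After txn 5: Cash=255
After txn 6: Cash=572

Answer: never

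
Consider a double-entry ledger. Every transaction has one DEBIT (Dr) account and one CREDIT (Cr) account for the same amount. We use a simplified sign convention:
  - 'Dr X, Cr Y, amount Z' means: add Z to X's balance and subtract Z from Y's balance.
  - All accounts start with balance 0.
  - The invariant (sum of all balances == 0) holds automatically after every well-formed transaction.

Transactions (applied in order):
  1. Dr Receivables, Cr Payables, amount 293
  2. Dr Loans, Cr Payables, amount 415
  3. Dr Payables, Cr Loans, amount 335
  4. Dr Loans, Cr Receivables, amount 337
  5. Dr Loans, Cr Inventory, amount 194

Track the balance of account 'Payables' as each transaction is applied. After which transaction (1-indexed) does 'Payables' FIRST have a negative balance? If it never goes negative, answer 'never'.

Answer: 1

Derivation:
After txn 1: Payables=-293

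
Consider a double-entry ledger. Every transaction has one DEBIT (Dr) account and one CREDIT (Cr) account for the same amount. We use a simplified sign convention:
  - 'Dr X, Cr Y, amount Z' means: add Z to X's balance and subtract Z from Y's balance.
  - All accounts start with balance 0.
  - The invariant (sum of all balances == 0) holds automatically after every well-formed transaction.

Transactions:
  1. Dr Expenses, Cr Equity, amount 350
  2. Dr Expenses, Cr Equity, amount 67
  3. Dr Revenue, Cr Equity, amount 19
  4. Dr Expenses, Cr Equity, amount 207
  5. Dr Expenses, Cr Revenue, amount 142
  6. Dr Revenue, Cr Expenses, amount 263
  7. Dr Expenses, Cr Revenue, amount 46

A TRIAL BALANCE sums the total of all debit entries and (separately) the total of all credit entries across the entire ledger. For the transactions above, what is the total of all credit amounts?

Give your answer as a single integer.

Answer: 1094

Derivation:
Txn 1: credit+=350
Txn 2: credit+=67
Txn 3: credit+=19
Txn 4: credit+=207
Txn 5: credit+=142
Txn 6: credit+=263
Txn 7: credit+=46
Total credits = 1094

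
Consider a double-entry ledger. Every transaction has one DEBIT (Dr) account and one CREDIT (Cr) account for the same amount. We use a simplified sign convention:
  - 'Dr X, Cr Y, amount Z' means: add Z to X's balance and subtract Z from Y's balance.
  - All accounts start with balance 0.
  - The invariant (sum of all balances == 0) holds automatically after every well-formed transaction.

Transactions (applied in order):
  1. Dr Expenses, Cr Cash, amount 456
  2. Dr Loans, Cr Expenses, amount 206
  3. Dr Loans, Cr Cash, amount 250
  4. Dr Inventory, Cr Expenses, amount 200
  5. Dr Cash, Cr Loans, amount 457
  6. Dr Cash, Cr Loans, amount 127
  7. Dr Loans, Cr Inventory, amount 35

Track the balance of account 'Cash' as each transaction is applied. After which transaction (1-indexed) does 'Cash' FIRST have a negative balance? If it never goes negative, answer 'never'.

Answer: 1

Derivation:
After txn 1: Cash=-456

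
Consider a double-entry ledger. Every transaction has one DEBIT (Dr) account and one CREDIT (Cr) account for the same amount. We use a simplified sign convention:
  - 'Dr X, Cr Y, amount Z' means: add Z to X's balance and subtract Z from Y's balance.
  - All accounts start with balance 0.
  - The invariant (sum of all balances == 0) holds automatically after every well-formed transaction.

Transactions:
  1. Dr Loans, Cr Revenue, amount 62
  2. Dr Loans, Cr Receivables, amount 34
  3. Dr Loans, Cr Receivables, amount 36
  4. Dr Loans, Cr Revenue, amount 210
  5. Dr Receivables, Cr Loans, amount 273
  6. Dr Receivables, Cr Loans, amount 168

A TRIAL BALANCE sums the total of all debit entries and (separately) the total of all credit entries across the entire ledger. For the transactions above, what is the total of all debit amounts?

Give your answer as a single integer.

Answer: 783

Derivation:
Txn 1: debit+=62
Txn 2: debit+=34
Txn 3: debit+=36
Txn 4: debit+=210
Txn 5: debit+=273
Txn 6: debit+=168
Total debits = 783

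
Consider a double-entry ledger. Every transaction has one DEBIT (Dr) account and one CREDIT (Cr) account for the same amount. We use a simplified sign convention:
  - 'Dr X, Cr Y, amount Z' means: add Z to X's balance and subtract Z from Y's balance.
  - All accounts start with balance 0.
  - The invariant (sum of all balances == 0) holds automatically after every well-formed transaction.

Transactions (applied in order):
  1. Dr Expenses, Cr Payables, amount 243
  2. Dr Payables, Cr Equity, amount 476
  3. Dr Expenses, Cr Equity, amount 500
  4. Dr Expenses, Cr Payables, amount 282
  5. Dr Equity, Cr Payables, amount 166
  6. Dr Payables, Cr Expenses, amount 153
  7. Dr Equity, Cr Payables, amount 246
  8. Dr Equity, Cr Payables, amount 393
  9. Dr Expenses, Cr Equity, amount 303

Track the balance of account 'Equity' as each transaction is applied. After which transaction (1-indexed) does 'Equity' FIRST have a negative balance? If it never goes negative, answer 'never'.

After txn 1: Equity=0
After txn 2: Equity=-476

Answer: 2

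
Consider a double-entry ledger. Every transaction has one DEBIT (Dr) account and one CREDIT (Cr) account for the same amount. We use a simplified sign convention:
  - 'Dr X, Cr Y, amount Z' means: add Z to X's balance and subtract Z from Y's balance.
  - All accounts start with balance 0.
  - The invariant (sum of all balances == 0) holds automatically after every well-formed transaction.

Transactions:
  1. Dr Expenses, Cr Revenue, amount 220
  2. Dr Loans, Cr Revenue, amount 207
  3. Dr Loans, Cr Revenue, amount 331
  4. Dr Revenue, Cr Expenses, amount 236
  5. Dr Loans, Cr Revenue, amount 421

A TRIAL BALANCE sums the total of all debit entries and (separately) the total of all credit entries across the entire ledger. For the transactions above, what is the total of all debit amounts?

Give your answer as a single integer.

Txn 1: debit+=220
Txn 2: debit+=207
Txn 3: debit+=331
Txn 4: debit+=236
Txn 5: debit+=421
Total debits = 1415

Answer: 1415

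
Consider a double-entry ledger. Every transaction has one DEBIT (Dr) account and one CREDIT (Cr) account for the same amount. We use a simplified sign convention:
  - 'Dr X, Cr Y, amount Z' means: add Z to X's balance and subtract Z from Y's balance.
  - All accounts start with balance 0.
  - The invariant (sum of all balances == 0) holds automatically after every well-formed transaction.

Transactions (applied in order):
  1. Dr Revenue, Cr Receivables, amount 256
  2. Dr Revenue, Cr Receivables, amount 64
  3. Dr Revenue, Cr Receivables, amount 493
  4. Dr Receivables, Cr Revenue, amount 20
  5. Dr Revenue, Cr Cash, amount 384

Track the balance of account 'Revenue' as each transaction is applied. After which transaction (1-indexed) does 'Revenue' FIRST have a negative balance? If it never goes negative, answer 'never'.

Answer: never

Derivation:
After txn 1: Revenue=256
After txn 2: Revenue=320
After txn 3: Revenue=813
After txn 4: Revenue=793
After txn 5: Revenue=1177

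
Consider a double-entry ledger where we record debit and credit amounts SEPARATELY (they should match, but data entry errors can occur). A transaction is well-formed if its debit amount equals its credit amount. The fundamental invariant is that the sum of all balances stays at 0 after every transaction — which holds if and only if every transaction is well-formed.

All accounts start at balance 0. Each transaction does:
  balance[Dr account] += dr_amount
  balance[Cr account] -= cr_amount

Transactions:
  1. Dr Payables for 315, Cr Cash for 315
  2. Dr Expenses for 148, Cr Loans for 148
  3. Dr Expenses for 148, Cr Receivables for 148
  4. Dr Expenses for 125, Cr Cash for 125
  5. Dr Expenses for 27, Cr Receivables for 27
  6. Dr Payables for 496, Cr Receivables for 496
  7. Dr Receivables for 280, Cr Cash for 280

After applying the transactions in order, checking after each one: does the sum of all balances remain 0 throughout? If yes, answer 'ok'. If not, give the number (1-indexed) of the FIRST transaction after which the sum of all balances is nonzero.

Answer: ok

Derivation:
After txn 1: dr=315 cr=315 sum_balances=0
After txn 2: dr=148 cr=148 sum_balances=0
After txn 3: dr=148 cr=148 sum_balances=0
After txn 4: dr=125 cr=125 sum_balances=0
After txn 5: dr=27 cr=27 sum_balances=0
After txn 6: dr=496 cr=496 sum_balances=0
After txn 7: dr=280 cr=280 sum_balances=0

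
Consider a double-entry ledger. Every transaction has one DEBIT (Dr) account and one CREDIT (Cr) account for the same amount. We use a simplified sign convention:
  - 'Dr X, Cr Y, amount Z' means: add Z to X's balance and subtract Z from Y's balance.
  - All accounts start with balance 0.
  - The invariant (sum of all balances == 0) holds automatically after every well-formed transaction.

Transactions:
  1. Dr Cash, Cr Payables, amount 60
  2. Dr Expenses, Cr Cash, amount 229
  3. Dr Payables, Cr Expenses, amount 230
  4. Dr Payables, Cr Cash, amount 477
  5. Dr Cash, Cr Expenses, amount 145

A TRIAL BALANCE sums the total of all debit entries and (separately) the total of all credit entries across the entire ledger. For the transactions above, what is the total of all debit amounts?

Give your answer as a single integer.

Txn 1: debit+=60
Txn 2: debit+=229
Txn 3: debit+=230
Txn 4: debit+=477
Txn 5: debit+=145
Total debits = 1141

Answer: 1141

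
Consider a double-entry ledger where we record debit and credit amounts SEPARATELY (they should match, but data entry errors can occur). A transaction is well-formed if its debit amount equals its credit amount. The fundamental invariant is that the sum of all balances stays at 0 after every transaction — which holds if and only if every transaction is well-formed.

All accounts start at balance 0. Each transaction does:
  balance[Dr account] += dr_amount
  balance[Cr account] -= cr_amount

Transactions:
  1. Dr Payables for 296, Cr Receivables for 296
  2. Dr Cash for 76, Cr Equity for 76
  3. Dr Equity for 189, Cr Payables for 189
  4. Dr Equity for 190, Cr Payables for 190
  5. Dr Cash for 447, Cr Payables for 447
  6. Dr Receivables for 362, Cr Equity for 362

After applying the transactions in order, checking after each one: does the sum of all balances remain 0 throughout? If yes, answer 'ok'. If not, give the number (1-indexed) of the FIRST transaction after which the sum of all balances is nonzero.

Answer: ok

Derivation:
After txn 1: dr=296 cr=296 sum_balances=0
After txn 2: dr=76 cr=76 sum_balances=0
After txn 3: dr=189 cr=189 sum_balances=0
After txn 4: dr=190 cr=190 sum_balances=0
After txn 5: dr=447 cr=447 sum_balances=0
After txn 6: dr=362 cr=362 sum_balances=0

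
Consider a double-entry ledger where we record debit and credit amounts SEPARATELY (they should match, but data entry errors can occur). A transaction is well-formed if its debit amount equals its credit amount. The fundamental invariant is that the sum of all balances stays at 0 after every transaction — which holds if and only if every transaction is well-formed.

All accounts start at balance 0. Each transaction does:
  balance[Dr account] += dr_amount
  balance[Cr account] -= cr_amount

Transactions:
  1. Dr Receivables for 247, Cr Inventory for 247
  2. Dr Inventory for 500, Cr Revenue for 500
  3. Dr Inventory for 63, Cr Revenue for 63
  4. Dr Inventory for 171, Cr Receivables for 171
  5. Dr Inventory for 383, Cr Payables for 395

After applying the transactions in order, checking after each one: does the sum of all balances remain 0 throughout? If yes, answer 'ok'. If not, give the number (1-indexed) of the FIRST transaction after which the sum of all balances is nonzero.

After txn 1: dr=247 cr=247 sum_balances=0
After txn 2: dr=500 cr=500 sum_balances=0
After txn 3: dr=63 cr=63 sum_balances=0
After txn 4: dr=171 cr=171 sum_balances=0
After txn 5: dr=383 cr=395 sum_balances=-12

Answer: 5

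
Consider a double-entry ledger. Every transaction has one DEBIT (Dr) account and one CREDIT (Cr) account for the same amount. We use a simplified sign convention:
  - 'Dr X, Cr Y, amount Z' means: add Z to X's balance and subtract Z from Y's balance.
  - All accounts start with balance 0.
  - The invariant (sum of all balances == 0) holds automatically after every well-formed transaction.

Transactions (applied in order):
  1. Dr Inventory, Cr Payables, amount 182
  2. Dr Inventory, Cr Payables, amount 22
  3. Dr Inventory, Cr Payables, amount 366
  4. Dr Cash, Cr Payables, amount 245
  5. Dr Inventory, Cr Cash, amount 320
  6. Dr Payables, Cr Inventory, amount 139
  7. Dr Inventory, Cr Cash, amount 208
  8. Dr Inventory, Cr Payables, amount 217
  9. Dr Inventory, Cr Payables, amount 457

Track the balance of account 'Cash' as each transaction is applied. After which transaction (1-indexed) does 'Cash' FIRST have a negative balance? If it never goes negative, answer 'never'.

After txn 1: Cash=0
After txn 2: Cash=0
After txn 3: Cash=0
After txn 4: Cash=245
After txn 5: Cash=-75

Answer: 5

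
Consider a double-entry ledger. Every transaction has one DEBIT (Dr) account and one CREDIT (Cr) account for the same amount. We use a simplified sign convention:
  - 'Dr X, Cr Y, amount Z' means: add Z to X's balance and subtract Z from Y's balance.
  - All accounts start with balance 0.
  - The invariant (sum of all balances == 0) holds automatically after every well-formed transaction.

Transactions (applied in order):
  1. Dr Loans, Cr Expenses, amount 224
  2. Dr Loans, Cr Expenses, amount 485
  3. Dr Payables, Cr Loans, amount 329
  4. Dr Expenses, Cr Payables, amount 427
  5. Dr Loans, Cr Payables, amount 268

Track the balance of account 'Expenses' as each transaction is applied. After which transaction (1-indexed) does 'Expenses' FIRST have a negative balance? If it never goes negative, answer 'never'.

After txn 1: Expenses=-224

Answer: 1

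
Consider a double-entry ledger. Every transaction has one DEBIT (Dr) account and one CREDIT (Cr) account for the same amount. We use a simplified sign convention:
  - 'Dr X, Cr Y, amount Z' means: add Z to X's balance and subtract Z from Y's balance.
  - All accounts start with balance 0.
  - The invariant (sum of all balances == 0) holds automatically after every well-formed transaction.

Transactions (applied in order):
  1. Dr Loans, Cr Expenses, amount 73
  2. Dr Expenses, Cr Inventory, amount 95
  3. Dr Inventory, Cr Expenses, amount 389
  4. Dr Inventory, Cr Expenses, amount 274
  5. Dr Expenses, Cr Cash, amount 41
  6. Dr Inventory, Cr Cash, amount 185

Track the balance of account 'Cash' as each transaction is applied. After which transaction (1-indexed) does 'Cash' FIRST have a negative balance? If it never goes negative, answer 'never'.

Answer: 5

Derivation:
After txn 1: Cash=0
After txn 2: Cash=0
After txn 3: Cash=0
After txn 4: Cash=0
After txn 5: Cash=-41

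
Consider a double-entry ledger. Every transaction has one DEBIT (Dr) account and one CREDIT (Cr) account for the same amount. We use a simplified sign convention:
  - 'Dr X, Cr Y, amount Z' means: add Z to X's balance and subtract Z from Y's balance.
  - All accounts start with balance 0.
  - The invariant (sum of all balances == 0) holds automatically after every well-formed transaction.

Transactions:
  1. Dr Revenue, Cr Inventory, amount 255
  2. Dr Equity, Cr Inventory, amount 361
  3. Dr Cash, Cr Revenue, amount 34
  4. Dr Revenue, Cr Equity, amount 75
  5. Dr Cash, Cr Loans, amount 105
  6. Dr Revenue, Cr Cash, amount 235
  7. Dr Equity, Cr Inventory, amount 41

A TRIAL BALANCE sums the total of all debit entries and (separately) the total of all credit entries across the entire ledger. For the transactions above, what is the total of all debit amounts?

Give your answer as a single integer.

Txn 1: debit+=255
Txn 2: debit+=361
Txn 3: debit+=34
Txn 4: debit+=75
Txn 5: debit+=105
Txn 6: debit+=235
Txn 7: debit+=41
Total debits = 1106

Answer: 1106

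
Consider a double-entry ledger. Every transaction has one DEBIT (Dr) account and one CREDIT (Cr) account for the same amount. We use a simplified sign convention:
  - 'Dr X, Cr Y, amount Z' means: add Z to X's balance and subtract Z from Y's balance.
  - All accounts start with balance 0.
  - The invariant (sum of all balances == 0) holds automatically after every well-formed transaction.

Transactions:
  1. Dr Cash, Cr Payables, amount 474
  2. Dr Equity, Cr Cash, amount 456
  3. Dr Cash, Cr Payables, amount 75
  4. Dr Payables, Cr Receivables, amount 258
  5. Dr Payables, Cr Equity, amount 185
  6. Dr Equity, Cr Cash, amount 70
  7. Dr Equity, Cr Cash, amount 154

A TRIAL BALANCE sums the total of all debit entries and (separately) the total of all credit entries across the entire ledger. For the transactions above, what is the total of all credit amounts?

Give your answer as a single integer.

Txn 1: credit+=474
Txn 2: credit+=456
Txn 3: credit+=75
Txn 4: credit+=258
Txn 5: credit+=185
Txn 6: credit+=70
Txn 7: credit+=154
Total credits = 1672

Answer: 1672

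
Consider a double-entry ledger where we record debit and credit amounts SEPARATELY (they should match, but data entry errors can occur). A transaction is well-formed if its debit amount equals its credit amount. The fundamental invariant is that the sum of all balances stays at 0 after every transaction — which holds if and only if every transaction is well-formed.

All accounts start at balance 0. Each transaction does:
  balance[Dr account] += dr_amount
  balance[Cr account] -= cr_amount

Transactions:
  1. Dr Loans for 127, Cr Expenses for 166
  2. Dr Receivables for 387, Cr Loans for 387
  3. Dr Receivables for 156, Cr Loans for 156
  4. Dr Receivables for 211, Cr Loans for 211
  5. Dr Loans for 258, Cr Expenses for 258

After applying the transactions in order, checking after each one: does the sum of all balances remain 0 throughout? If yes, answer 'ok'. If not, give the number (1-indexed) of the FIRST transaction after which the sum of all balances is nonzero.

After txn 1: dr=127 cr=166 sum_balances=-39
After txn 2: dr=387 cr=387 sum_balances=-39
After txn 3: dr=156 cr=156 sum_balances=-39
After txn 4: dr=211 cr=211 sum_balances=-39
After txn 5: dr=258 cr=258 sum_balances=-39

Answer: 1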